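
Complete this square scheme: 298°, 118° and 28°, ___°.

A square tetradic scheme places four hues every 90°.
The full set through 28° is {28°, 118°, 208°, 298°}.
Given {28°, 118°, 298°}, the missing hue is 208°.

208°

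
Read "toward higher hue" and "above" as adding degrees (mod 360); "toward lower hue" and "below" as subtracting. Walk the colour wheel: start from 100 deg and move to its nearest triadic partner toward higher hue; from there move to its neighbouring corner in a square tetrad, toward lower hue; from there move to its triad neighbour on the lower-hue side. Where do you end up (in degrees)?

100 + 120 = 220°   (triadic ↑)
220 − 90 = 130°   (square ↓)
130 − 120 = 10°   (triadic ↓)

10°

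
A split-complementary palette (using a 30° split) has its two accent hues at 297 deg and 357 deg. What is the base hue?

147°

The accents sit 30° either side of the complement, so the complement is their short-arc midpoint on the wheel.
Short-arc midpoint of 297° and 357°: 327°.
Base is 180° from the complement: 327 − 180 = 147°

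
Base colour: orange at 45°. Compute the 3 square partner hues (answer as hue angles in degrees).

A square tetradic scheme places four hues every 90°.
45 + 90 = 135°
45 + 180 = 225°
45 + 270 = 315°

135°, 225° and 315°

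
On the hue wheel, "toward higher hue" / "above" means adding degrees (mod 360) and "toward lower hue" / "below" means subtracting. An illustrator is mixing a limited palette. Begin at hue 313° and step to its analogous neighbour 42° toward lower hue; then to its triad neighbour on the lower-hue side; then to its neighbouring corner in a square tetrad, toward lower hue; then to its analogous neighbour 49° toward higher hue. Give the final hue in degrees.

313 − 42 = 271°   (analog 42° ↓)
271 − 120 = 151°   (triadic ↓)
151 − 90 = 61°   (square ↓)
61 + 49 = 110°   (analog 49° ↑)

110°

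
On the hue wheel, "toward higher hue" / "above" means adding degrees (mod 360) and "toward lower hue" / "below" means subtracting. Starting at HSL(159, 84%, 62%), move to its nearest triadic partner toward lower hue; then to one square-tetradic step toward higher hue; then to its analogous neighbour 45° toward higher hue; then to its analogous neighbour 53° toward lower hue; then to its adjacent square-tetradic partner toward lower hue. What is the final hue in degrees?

triadic ↓ −120°: 159 − 120 = 39°
square ↑ +90°: 39 + 90 = 129°
analog 45° ↑ +45°: 129 + 45 = 174°
analog 53° ↓ −53°: 174 − 53 = 121°
square ↓ −90°: 121 − 90 = 31°

31°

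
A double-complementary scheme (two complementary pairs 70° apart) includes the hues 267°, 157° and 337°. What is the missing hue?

87°

A rectangular tetradic uses two complementary pairs 70° apart: offsets 0°, 70°, 180°, 250°.
Among {157°, 267°, 337°}, 157° and 337° are a 180° pair.
The remaining hue 267° needs its own complement: 267 + 180 = 447 → 447 − 360 = 87°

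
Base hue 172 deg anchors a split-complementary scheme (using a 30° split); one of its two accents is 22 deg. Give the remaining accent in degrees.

Split-complementary hues sit 30° either side of the complement.
Complement of the base 172°: 172 + 180 = 352°
The given accent 22° is 30° one side of 352°; the other accent sits 30° the other side: 352 − 30 = 322°

322°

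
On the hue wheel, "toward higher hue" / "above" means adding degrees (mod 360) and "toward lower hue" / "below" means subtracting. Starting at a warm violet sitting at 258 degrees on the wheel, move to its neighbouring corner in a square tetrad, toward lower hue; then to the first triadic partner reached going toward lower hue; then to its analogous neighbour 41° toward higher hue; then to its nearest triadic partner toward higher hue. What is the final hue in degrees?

258 − 90 = 168°   (square ↓)
168 − 120 = 48°   (triadic ↓)
48 + 41 = 89°   (analog 41° ↑)
89 + 120 = 209°   (triadic ↑)

209°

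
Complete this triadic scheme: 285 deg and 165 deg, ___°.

45°

A triad places three hues 120° apart.
The full set through 165° is {45°, 165°, 285°}.
Given {165°, 285°}, the missing hue is 45°.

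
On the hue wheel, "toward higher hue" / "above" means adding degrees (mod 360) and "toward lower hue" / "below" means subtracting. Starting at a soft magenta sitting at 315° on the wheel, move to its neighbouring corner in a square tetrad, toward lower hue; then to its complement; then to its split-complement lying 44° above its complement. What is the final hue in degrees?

269°

square ↓ −90°: 315 − 90 = 225°
complement +180°: 225 + 180 = 405 → 405 − 360 = 45°
split-comp 44° ↑ +224°: 45 + 224 = 269°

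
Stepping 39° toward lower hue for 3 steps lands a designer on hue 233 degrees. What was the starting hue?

3 steps of 39° (toward lower hue) give a net shift of −117°.
Start = end − shift: 233 + 117 = 350°

350°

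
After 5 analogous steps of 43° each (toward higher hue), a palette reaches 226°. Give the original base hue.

5 steps of 43° (toward higher hue) give a net shift of +215°.
Start = end − shift: 226 − 215 = 11°

11°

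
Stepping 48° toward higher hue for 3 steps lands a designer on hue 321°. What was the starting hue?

3 steps of 48° (toward higher hue) give a net shift of +144°.
Start = end − shift: 321 − 144 = 177°

177°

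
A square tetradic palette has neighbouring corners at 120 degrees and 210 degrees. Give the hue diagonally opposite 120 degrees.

A square tetradic scheme places four hues 90° apart; opposite corners are 180° apart.
120 + 180 = 300°

300°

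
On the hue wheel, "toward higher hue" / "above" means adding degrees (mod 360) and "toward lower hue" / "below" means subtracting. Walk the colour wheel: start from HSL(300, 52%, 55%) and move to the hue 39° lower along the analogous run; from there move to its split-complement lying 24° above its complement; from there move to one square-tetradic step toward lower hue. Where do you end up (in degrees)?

15°

−39° (analog 39° ↓): 300 − 39 = 261°
+204° (split-comp 24° ↑): 261 + 204 = 465 → 465 − 360 = 105°
−90° (square ↓): 105 − 90 = 15°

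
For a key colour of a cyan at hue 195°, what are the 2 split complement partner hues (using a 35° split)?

340° and 50°

Split-complementary hues sit 35° either side of the complement.
Complement of 195°: 195 + 180 = 375 → 375 − 360 = 15°
15 − 35 = -20 → -20 + 360 = 340°
15 + 35 = 50°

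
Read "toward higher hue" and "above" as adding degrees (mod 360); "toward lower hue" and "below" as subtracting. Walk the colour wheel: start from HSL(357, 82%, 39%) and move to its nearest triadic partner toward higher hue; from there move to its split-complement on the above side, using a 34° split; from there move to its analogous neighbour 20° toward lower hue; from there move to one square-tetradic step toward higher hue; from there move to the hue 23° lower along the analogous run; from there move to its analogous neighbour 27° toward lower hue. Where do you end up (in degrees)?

351°

+120° (triadic ↑): 357 + 120 = 477 → 477 − 360 = 117°
+214° (split-comp 34° ↑): 117 + 214 = 331°
−20° (analog 20° ↓): 331 − 20 = 311°
+90° (square ↑): 311 + 90 = 401 → 401 − 360 = 41°
−23° (analog 23° ↓): 41 − 23 = 18°
−27° (analog 27° ↓): 18 − 27 = -9 → -9 + 360 = 351°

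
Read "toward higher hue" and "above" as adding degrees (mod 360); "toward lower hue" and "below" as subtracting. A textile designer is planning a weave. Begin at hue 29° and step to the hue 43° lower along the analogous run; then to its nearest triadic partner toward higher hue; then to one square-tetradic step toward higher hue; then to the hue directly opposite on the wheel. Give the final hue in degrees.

16°

−43° (analog 43° ↓): 29 − 43 = -14 → -14 + 360 = 346°
+120° (triadic ↑): 346 + 120 = 466 → 466 − 360 = 106°
+90° (square ↑): 106 + 90 = 196°
+180° (complement): 196 + 180 = 376 → 376 − 360 = 16°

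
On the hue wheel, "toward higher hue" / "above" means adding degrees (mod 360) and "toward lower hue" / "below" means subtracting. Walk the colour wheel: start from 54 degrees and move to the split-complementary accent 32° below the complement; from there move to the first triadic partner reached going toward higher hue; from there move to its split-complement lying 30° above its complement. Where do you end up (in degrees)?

54 + 148 = 202°   (split-comp 32° ↓)
202 + 120 = 322°   (triadic ↑)
322 + 210 = 532 → 532 − 360 = 172°   (split-comp 30° ↑)

172°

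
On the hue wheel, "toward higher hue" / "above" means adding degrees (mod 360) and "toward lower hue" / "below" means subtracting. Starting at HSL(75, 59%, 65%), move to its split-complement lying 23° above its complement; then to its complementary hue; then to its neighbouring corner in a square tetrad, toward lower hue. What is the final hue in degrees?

8°

75 + 203 = 278°   (split-comp 23° ↑)
278 + 180 = 458 → 458 − 360 = 98°   (complement)
98 − 90 = 8°   (square ↓)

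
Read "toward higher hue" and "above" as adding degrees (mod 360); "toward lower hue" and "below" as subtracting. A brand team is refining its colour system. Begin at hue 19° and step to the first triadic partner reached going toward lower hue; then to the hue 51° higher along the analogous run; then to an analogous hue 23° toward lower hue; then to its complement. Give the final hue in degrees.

107°

19 − 120 = -101 → -101 + 360 = 259°   (triadic ↓)
259 + 51 = 310°   (analog 51° ↑)
310 − 23 = 287°   (analog 23° ↓)
287 + 180 = 467 → 467 − 360 = 107°   (complement)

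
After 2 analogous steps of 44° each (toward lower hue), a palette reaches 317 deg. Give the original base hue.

45°

2 steps of 44° (toward lower hue) give a net shift of −88°.
Start = end − shift: 317 + 88 = 405 → 405 − 360 = 45°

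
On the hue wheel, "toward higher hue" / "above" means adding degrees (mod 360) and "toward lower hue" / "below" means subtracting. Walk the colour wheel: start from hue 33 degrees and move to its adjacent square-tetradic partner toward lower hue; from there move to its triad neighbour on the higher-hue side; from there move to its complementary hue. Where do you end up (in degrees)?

square ↓ −90°: 33 − 90 = -57 → -57 + 360 = 303°
triadic ↑ +120°: 303 + 120 = 423 → 423 − 360 = 63°
complement +180°: 63 + 180 = 243°

243°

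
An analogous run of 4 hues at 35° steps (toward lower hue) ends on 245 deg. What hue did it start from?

350°

3 steps of 35° (toward lower hue) give a net shift of −105°.
Start = end − shift: 245 + 105 = 350°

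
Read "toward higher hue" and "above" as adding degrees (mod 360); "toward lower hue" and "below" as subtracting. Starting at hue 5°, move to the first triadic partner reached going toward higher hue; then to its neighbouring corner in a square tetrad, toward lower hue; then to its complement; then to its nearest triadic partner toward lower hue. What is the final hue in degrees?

5 + 120 = 125°   (triadic ↑)
125 − 90 = 35°   (square ↓)
35 + 180 = 215°   (complement)
215 − 120 = 95°   (triadic ↓)

95°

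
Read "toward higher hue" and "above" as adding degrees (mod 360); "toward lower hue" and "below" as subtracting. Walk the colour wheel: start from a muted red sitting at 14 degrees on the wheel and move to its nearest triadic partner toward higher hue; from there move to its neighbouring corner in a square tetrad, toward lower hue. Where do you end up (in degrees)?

44°

+120° (triadic ↑): 14 + 120 = 134°
−90° (square ↓): 134 − 90 = 44°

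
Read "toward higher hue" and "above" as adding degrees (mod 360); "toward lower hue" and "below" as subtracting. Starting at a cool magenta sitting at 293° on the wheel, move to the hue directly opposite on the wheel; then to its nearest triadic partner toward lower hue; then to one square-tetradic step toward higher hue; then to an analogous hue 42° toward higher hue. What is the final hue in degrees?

+180° (complement): 293 + 180 = 473 → 473 − 360 = 113°
−120° (triadic ↓): 113 − 120 = -7 → -7 + 360 = 353°
+90° (square ↑): 353 + 90 = 443 → 443 − 360 = 83°
+42° (analog 42° ↑): 83 + 42 = 125°

125°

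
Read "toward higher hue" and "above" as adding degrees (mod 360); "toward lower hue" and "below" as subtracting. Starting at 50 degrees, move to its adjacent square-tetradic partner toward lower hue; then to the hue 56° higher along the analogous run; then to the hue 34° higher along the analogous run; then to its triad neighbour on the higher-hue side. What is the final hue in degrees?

170°

−90° (square ↓): 50 − 90 = -40 → -40 + 360 = 320°
+56° (analog 56° ↑): 320 + 56 = 376 → 376 − 360 = 16°
+34° (analog 34° ↑): 16 + 34 = 50°
+120° (triadic ↑): 50 + 120 = 170°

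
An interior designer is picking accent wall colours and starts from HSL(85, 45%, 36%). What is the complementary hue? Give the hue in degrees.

265°

85 + 180 = 265°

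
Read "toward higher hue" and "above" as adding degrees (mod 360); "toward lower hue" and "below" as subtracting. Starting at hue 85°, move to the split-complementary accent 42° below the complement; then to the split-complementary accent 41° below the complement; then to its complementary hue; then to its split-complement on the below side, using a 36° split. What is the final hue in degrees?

split-comp 42° ↓ +138°: 85 + 138 = 223°
split-comp 41° ↓ +139°: 223 + 139 = 362 → 362 − 360 = 2°
complement +180°: 2 + 180 = 182°
split-comp 36° ↓ +144°: 182 + 144 = 326°

326°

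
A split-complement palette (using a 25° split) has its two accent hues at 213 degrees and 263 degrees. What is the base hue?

58°

The accents sit 25° either side of the complement, so the complement is their short-arc midpoint on the wheel.
Short-arc midpoint of 213° and 263°: 238°.
Base is 180° from the complement: 238 − 180 = 58°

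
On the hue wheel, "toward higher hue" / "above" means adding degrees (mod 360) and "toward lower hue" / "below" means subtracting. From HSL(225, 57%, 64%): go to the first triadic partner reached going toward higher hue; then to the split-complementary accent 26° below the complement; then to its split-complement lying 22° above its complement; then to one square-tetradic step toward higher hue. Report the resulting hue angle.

+120° (triadic ↑): 225 + 120 = 345°
+154° (split-comp 26° ↓): 345 + 154 = 499 → 499 − 360 = 139°
+202° (split-comp 22° ↑): 139 + 202 = 341°
+90° (square ↑): 341 + 90 = 431 → 431 − 360 = 71°

71°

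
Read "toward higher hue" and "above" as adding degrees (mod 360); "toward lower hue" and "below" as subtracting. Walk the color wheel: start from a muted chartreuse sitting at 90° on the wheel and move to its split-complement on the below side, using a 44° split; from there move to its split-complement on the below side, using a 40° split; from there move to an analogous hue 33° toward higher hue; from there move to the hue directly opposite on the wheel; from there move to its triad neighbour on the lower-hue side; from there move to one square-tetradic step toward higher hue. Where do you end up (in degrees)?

90 + 136 = 226°   (split-comp 44° ↓)
226 + 140 = 366 → 366 − 360 = 6°   (split-comp 40° ↓)
6 + 33 = 39°   (analog 33° ↑)
39 + 180 = 219°   (complement)
219 − 120 = 99°   (triadic ↓)
99 + 90 = 189°   (square ↑)

189°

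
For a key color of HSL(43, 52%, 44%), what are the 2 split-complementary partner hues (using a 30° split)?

Split-complementary hues sit 30° either side of the complement.
Complement of 43°: 43 + 180 = 223°
223 − 30 = 193°
223 + 30 = 253°

193° and 253°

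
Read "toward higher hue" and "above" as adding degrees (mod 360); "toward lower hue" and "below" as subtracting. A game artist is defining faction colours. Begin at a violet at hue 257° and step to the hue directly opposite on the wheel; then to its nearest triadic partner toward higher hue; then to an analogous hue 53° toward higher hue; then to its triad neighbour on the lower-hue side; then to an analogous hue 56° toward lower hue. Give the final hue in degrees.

complement +180°: 257 + 180 = 437 → 437 − 360 = 77°
triadic ↑ +120°: 77 + 120 = 197°
analog 53° ↑ +53°: 197 + 53 = 250°
triadic ↓ −120°: 250 − 120 = 130°
analog 56° ↓ −56°: 130 − 56 = 74°

74°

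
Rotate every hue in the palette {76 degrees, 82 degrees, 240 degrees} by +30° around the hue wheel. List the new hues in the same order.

76 + 30 = 106°
82 + 30 = 112°
240 + 30 = 270°

106°, 112°, 270°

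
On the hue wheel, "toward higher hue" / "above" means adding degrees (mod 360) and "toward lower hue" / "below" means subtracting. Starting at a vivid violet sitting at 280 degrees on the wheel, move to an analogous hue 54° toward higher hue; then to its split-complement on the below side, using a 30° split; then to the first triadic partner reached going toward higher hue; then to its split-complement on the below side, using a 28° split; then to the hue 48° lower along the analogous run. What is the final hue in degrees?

348°

analog 54° ↑ +54°: 280 + 54 = 334°
split-comp 30° ↓ +150°: 334 + 150 = 484 → 484 − 360 = 124°
triadic ↑ +120°: 124 + 120 = 244°
split-comp 28° ↓ +152°: 244 + 152 = 396 → 396 − 360 = 36°
analog 48° ↓ −48°: 36 − 48 = -12 → -12 + 360 = 348°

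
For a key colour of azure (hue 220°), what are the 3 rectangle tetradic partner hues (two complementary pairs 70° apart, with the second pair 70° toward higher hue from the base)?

290°, 40°, 110°

A rectangular tetradic uses two complementary pairs 70° apart: offsets 0°, 70°, 180°, 250°.
220 + 70 = 290°
220 + 180 = 400 → 400 − 360 = 40°
220 + 250 = 470 → 470 − 360 = 110°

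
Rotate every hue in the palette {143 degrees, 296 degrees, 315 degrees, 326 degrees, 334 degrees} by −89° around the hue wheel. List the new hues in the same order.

54°, 207°, 226°, 237°, 245°

143 − 89 = 54°
296 − 89 = 207°
315 − 89 = 226°
326 − 89 = 237°
334 − 89 = 245°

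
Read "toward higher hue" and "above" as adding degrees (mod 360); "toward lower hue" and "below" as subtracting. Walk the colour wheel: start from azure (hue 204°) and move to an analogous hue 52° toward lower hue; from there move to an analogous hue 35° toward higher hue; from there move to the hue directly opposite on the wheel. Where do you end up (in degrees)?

204 − 52 = 152°   (analog 52° ↓)
152 + 35 = 187°   (analog 35° ↑)
187 + 180 = 367 → 367 − 360 = 7°   (complement)

7°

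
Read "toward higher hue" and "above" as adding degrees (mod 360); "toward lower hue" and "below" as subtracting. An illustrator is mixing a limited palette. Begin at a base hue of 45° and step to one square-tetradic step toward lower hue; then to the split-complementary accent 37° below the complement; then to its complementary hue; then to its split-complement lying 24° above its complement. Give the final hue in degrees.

122°

−90° (square ↓): 45 − 90 = -45 → -45 + 360 = 315°
+143° (split-comp 37° ↓): 315 + 143 = 458 → 458 − 360 = 98°
+180° (complement): 98 + 180 = 278°
+204° (split-comp 24° ↑): 278 + 204 = 482 → 482 − 360 = 122°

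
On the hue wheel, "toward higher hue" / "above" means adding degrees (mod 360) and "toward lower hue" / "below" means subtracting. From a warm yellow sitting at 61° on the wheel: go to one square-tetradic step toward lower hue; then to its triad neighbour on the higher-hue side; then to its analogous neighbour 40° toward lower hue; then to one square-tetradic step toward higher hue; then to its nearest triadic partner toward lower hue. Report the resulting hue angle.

61 − 90 = -29 → -29 + 360 = 331°   (square ↓)
331 + 120 = 451 → 451 − 360 = 91°   (triadic ↑)
91 − 40 = 51°   (analog 40° ↓)
51 + 90 = 141°   (square ↑)
141 − 120 = 21°   (triadic ↓)

21°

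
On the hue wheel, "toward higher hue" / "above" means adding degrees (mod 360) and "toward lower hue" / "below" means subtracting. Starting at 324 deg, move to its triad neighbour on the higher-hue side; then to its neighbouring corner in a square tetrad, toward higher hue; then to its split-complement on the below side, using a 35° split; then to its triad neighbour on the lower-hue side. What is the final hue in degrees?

199°

324 + 120 = 444 → 444 − 360 = 84°   (triadic ↑)
84 + 90 = 174°   (square ↑)
174 + 145 = 319°   (split-comp 35° ↓)
319 − 120 = 199°   (triadic ↓)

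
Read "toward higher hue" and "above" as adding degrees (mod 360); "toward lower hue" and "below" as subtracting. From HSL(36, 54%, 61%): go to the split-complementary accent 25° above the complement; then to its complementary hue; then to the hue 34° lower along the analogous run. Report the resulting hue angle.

27°

36 + 205 = 241°   (split-comp 25° ↑)
241 + 180 = 421 → 421 − 360 = 61°   (complement)
61 − 34 = 27°   (analog 34° ↓)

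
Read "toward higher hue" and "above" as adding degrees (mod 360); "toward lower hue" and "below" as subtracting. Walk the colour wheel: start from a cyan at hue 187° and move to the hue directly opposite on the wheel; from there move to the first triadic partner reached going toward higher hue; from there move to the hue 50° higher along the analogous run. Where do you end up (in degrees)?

187 + 180 = 367 → 367 − 360 = 7°   (complement)
7 + 120 = 127°   (triadic ↑)
127 + 50 = 177°   (analog 50° ↑)

177°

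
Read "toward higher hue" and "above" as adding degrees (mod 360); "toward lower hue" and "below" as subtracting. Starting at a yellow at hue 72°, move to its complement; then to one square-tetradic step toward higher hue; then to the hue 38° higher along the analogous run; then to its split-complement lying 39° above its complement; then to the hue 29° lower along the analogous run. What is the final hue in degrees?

complement +180°: 72 + 180 = 252°
square ↑ +90°: 252 + 90 = 342°
analog 38° ↑ +38°: 342 + 38 = 380 → 380 − 360 = 20°
split-comp 39° ↑ +219°: 20 + 219 = 239°
analog 29° ↓ −29°: 239 − 29 = 210°

210°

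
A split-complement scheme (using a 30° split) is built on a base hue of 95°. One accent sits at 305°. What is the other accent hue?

Split-complementary hues sit 30° either side of the complement.
Complement of the base 95°: 95 + 180 = 275°
The given accent 305° is 30° one side of 275°; the other accent sits 30° the other side: 275 − 30 = 245°

245°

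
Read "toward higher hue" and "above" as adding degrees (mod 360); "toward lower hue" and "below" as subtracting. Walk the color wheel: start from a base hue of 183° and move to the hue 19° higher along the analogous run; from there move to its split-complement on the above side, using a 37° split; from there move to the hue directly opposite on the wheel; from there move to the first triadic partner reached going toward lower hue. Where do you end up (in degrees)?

119°

+19° (analog 19° ↑): 183 + 19 = 202°
+217° (split-comp 37° ↑): 202 + 217 = 419 → 419 − 360 = 59°
+180° (complement): 59 + 180 = 239°
−120° (triadic ↓): 239 − 120 = 119°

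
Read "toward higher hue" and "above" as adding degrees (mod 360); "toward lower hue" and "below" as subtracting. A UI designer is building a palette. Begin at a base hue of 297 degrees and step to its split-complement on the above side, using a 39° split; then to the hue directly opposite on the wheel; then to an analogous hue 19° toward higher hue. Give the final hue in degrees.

355°

297 + 219 = 516 → 516 − 360 = 156°   (split-comp 39° ↑)
156 + 180 = 336°   (complement)
336 + 19 = 355°   (analog 19° ↑)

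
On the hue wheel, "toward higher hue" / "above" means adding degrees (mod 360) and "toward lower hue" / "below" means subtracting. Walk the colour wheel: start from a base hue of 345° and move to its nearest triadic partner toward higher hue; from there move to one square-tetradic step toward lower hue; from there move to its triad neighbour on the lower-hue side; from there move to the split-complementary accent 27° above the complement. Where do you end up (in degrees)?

triadic ↑ +120°: 345 + 120 = 465 → 465 − 360 = 105°
square ↓ −90°: 105 − 90 = 15°
triadic ↓ −120°: 15 − 120 = -105 → -105 + 360 = 255°
split-comp 27° ↑ +207°: 255 + 207 = 462 → 462 − 360 = 102°

102°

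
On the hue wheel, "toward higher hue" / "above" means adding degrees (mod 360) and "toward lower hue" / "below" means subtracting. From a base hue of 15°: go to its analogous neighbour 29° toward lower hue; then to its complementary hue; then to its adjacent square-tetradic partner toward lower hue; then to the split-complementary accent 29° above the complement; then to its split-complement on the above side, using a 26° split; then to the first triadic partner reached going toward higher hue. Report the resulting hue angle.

251°

15 − 29 = -14 → -14 + 360 = 346°   (analog 29° ↓)
346 + 180 = 526 → 526 − 360 = 166°   (complement)
166 − 90 = 76°   (square ↓)
76 + 209 = 285°   (split-comp 29° ↑)
285 + 206 = 491 → 491 − 360 = 131°   (split-comp 26° ↑)
131 + 120 = 251°   (triadic ↑)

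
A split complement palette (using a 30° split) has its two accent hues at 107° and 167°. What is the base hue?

317°

The accents sit 30° either side of the complement, so the complement is their short-arc midpoint on the wheel.
Short-arc midpoint of 107° and 167°: 137°.
Base is 180° from the complement: 137 − 180 = -43 → -43 + 360 = 317°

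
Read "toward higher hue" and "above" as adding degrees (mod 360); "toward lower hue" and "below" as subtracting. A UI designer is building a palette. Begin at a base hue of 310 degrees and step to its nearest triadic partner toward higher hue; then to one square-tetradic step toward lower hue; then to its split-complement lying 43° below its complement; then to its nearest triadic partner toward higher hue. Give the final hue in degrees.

237°

triadic ↑ +120°: 310 + 120 = 430 → 430 − 360 = 70°
square ↓ −90°: 70 − 90 = -20 → -20 + 360 = 340°
split-comp 43° ↓ +137°: 340 + 137 = 477 → 477 − 360 = 117°
triadic ↑ +120°: 117 + 120 = 237°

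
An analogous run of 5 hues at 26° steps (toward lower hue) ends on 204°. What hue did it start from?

4 steps of 26° (toward lower hue) give a net shift of −104°.
Start = end − shift: 204 + 104 = 308°

308°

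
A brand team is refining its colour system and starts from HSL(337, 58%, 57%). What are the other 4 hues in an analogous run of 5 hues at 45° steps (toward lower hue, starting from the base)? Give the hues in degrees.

292°, 247°, 202°, 157°

Analogous hues sit every 45° along the wheel.
337 − 45 = 292°
337 − 90 = 247°
337 − 135 = 202°
337 − 180 = 157°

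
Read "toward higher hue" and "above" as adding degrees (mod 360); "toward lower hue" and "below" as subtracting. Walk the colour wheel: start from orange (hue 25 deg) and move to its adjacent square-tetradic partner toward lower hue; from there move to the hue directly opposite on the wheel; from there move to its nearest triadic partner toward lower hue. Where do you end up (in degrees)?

25 − 90 = -65 → -65 + 360 = 295°   (square ↓)
295 + 180 = 475 → 475 − 360 = 115°   (complement)
115 − 120 = -5 → -5 + 360 = 355°   (triadic ↓)

355°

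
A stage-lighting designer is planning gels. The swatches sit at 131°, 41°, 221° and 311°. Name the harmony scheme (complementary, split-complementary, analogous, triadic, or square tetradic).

Sort the hues: 41°, 131°, 221°, 311°.
Successive gaps around the wheel: 90°, 90°, 90°, 90°.
Four hues every 90° form a square tetradic scheme.

square tetradic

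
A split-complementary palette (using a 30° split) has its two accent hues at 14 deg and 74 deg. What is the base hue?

224°

The accents sit 30° either side of the complement, so the complement is their short-arc midpoint on the wheel.
Short-arc midpoint of 14° and 74°: 44°.
Base is 180° from the complement: 44 − 180 = -136 → -136 + 360 = 224°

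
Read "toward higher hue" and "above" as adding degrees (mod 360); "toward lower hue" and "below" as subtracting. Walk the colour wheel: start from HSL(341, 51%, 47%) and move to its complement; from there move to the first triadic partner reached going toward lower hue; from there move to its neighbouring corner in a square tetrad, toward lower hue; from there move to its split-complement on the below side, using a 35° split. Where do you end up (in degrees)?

96°

complement +180°: 341 + 180 = 521 → 521 − 360 = 161°
triadic ↓ −120°: 161 − 120 = 41°
square ↓ −90°: 41 − 90 = -49 → -49 + 360 = 311°
split-comp 35° ↓ +145°: 311 + 145 = 456 → 456 − 360 = 96°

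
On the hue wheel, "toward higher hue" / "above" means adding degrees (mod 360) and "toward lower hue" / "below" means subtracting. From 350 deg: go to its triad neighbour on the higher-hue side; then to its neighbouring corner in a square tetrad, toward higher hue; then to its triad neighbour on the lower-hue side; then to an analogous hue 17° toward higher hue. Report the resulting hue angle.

97°

triadic ↑ +120°: 350 + 120 = 470 → 470 − 360 = 110°
square ↑ +90°: 110 + 90 = 200°
triadic ↓ −120°: 200 − 120 = 80°
analog 17° ↑ +17°: 80 + 17 = 97°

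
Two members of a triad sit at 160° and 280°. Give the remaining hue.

40°

A triad spaces three hues 120° apart.
The full set is {40°, 160°, 280°}.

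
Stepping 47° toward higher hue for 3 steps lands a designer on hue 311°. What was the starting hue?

170°

3 steps of 47° (toward higher hue) give a net shift of +141°.
Start = end − shift: 311 − 141 = 170°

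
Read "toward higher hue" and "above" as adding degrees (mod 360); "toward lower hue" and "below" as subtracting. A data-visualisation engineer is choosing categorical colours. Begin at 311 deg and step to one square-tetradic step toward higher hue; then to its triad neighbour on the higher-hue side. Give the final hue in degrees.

161°

square ↑ +90°: 311 + 90 = 401 → 401 − 360 = 41°
triadic ↑ +120°: 41 + 120 = 161°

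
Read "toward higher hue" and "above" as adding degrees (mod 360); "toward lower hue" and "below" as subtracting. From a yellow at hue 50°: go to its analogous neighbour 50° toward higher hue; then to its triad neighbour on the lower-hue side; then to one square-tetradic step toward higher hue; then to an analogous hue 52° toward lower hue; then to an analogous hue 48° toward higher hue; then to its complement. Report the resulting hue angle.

246°

analog 50° ↑ +50°: 50 + 50 = 100°
triadic ↓ −120°: 100 − 120 = -20 → -20 + 360 = 340°
square ↑ +90°: 340 + 90 = 430 → 430 − 360 = 70°
analog 52° ↓ −52°: 70 − 52 = 18°
analog 48° ↑ +48°: 18 + 48 = 66°
complement +180°: 66 + 180 = 246°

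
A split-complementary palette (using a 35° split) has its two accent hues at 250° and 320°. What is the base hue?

The accents sit 35° either side of the complement, so the complement is their short-arc midpoint on the wheel.
Short-arc midpoint of 250° and 320°: 285°.
Base is 180° from the complement: 285 − 180 = 105°

105°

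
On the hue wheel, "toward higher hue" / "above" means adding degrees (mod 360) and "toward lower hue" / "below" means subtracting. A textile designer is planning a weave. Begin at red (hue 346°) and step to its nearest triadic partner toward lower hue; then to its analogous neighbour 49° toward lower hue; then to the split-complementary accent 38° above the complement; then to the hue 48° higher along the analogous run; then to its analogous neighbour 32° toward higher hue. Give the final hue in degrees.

115°

346 − 120 = 226°   (triadic ↓)
226 − 49 = 177°   (analog 49° ↓)
177 + 218 = 395 → 395 − 360 = 35°   (split-comp 38° ↑)
35 + 48 = 83°   (analog 48° ↑)
83 + 32 = 115°   (analog 32° ↑)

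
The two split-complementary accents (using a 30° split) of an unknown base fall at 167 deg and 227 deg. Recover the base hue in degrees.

The accents sit 30° either side of the complement, so the complement is their short-arc midpoint on the wheel.
Short-arc midpoint of 167° and 227°: 197°.
Base is 180° from the complement: 197 − 180 = 17°

17°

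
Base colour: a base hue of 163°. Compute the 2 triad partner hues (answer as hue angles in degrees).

283° and 43°

A triad places three hues 120° apart.
163 + 120 = 283°
163 + 240 = 403 → 403 − 360 = 43°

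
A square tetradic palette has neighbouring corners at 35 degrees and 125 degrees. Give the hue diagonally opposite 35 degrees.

A square tetradic scheme places four hues 90° apart; opposite corners are 180° apart.
35 + 180 = 215°

215°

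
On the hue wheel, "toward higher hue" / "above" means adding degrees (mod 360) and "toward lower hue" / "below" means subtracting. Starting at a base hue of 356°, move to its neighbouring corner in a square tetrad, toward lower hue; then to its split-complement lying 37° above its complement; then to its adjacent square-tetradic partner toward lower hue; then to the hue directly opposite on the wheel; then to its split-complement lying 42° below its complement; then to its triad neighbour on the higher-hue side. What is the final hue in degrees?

−90° (square ↓): 356 − 90 = 266°
+217° (split-comp 37° ↑): 266 + 217 = 483 → 483 − 360 = 123°
−90° (square ↓): 123 − 90 = 33°
+180° (complement): 33 + 180 = 213°
+138° (split-comp 42° ↓): 213 + 138 = 351°
+120° (triadic ↑): 351 + 120 = 471 → 471 − 360 = 111°

111°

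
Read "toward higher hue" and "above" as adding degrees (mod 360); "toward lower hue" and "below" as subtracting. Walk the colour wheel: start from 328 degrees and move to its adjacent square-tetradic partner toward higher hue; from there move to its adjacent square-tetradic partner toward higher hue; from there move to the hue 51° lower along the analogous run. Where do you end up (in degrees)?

328 + 90 = 418 → 418 − 360 = 58°   (square ↑)
58 + 90 = 148°   (square ↑)
148 − 51 = 97°   (analog 51° ↓)

97°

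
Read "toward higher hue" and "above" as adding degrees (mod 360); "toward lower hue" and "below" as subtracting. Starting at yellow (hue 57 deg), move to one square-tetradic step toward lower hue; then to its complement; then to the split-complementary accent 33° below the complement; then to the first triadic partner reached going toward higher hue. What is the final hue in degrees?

54°

57 − 90 = -33 → -33 + 360 = 327°   (square ↓)
327 + 180 = 507 → 507 − 360 = 147°   (complement)
147 + 147 = 294°   (split-comp 33° ↓)
294 + 120 = 414 → 414 − 360 = 54°   (triadic ↑)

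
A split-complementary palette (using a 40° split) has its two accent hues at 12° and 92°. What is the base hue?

The accents sit 40° either side of the complement, so the complement is their short-arc midpoint on the wheel.
Short-arc midpoint of 12° and 92°: 52°.
Base is 180° from the complement: 52 − 180 = -128 → -128 + 360 = 232°

232°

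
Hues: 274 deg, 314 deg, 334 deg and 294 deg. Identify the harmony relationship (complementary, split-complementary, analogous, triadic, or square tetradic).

Sort the hues: 274°, 294°, 314°, 334°.
Successive gaps around the wheel: 20°, 20°, 20°, 300°.
A run of hues at equal small steps (20°) with one large closing gap is an analogous group.

analogous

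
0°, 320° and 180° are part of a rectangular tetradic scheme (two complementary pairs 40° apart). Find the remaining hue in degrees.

140°

A rectangular tetradic uses two complementary pairs 40° apart: offsets 0°, 40°, 180°, 220°.
Among {0°, 180°, 320°}, 0° and 180° are a 180° pair.
The remaining hue 320° needs its own complement: 320 + 180 = 500 → 500 − 360 = 140°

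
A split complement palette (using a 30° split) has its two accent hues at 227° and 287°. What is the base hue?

77°

The accents sit 30° either side of the complement, so the complement is their short-arc midpoint on the wheel.
Short-arc midpoint of 227° and 287°: 257°.
Base is 180° from the complement: 257 − 180 = 77°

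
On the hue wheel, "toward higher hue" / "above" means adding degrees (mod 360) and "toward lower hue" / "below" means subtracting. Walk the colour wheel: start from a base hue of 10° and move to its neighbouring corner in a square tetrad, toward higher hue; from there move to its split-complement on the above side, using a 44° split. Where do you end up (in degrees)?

square ↑ +90°: 10 + 90 = 100°
split-comp 44° ↑ +224°: 100 + 224 = 324°

324°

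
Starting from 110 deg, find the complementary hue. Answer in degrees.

The complement sits 180° across the wheel.
110 + 180 = 290°

290°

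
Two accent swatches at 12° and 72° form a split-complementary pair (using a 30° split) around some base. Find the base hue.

The accents sit 30° either side of the complement, so the complement is their short-arc midpoint on the wheel.
Short-arc midpoint of 12° and 72°: 42°.
Base is 180° from the complement: 42 − 180 = -138 → -138 + 360 = 222°

222°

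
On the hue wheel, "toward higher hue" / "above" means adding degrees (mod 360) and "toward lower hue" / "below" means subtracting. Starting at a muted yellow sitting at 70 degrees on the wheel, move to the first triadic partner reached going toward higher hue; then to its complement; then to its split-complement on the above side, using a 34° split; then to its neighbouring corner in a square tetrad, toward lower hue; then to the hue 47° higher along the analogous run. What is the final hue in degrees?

181°

70 + 120 = 190°   (triadic ↑)
190 + 180 = 370 → 370 − 360 = 10°   (complement)
10 + 214 = 224°   (split-comp 34° ↑)
224 − 90 = 134°   (square ↓)
134 + 47 = 181°   (analog 47° ↑)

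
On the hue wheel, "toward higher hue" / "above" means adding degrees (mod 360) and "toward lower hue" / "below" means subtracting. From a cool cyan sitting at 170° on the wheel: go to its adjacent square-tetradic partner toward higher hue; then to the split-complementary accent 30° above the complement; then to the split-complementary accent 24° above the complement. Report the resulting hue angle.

314°

170 + 90 = 260°   (square ↑)
260 + 210 = 470 → 470 − 360 = 110°   (split-comp 30° ↑)
110 + 204 = 314°   (split-comp 24° ↑)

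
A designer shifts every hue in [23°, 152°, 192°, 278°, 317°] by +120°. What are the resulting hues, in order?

23 + 120 = 143°
152 + 120 = 272°
192 + 120 = 312°
278 + 120 = 398 → 398 − 360 = 38°
317 + 120 = 437 → 437 − 360 = 77°

143°, 272°, 312°, 38°, 77°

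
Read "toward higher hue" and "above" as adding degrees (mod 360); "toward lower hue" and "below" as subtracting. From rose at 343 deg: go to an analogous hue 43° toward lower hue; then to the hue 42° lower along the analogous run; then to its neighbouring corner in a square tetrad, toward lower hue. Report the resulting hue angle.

168°

analog 43° ↓ −43°: 343 − 43 = 300°
analog 42° ↓ −42°: 300 − 42 = 258°
square ↓ −90°: 258 − 90 = 168°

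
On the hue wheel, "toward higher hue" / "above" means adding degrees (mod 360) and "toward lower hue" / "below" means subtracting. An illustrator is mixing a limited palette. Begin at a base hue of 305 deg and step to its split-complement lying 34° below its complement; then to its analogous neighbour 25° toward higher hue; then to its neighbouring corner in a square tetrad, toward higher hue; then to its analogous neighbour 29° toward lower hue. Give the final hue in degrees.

+146° (split-comp 34° ↓): 305 + 146 = 451 → 451 − 360 = 91°
+25° (analog 25° ↑): 91 + 25 = 116°
+90° (square ↑): 116 + 90 = 206°
−29° (analog 29° ↓): 206 − 29 = 177°

177°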